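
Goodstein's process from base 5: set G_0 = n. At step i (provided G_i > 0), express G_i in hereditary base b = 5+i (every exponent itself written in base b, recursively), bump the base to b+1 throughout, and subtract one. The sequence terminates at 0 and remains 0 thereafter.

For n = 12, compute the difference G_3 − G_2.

1

G_0 = 12. HB_5(12) = 2·5 + 2. Bump = 14. G_1 = 13.
G_1 = 13. HB_6(13) = 2·6 + 1. Bump = 15. G_2 = 14.
G_2 = 14. HB_7(14) = 2·7. Bump = 16. G_3 = 15.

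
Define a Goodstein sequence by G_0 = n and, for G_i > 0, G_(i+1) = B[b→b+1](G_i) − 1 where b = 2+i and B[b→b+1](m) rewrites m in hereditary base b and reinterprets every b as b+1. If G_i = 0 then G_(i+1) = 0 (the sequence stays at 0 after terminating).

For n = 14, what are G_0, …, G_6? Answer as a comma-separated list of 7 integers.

G_0=14  [base 2] 2^(2 + 1) + 2^2 + 2  →[2↦3]→  3^(3 + 1) + 3^3 + 3 = 111  −1 ⇒ G_1=110
G_1=110  [base 3] 3^(3 + 1) + 3^3 + 2  →[3↦4]→  4^(4 + 1) + 4^4 + 2 = 1282  −1 ⇒ G_2=1281
G_2=1281  [base 4] 4^(4 + 1) + 4^4 + 1  →[4↦5]→  5^(5 + 1) + 5^5 + 1 = 18751  −1 ⇒ G_3=18750
G_3=18750  [base 5] 5^(5 + 1) + 5^5  →[5↦6]→  6^(6 + 1) + 6^6 = 326592  −1 ⇒ G_4=326591
G_4=326591  [base 6] 6^(6 + 1) + 5·6^5 + 5·6^4 + 5·6^3 + 5·6^2 + 5·6 + 5  →[6↦7]→  7^(7 + 1) + 5·7^5 + 5·7^4 + 5·7^3 + 5·7^2 + 5·7 + 5 = 5862841  −1 ⇒ G_5=5862840
G_5=5862840  [base 7] 7^(7 + 1) + 5·7^5 + 5·7^4 + 5·7^3 + 5·7^2 + 5·7 + 4  →[7↦8]→  8^(8 + 1) + 5·8^5 + 5·8^4 + 5·8^3 + 5·8^2 + 5·8 + 4 = 134404972  −1 ⇒ G_6=134404971

14, 110, 1281, 18750, 326591, 5862840, 134404971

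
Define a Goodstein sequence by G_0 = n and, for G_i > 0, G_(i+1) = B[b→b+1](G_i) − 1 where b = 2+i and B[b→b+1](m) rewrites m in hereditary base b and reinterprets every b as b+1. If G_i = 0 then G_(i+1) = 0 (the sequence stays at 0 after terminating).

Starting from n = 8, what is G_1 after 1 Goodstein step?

G_0=8  [base 2] 2^(2 + 1)  →[2↦3]→  3^(3 + 1) = 81  −1 ⇒ G_1=80
G_1=80  [base 3] 2·3^3 + 2·3^2 + 2·3 + 2  →[3↦4]→  2·4^4 + 2·4^2 + 2·4 + 2 = 554  −1 ⇒ G_2=553

80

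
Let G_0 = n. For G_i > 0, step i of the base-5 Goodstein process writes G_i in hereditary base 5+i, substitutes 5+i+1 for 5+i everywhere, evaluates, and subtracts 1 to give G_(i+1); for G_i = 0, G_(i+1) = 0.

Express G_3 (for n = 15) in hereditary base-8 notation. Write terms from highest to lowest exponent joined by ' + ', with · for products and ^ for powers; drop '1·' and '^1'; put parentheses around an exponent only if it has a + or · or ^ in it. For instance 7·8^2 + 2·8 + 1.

i=0: 15 = 3·5 (b=5); 5→6: 3·6 = 18; 18−1 = 17
i=1: 17 = 2·6 + 5 (b=6); 6→7: 2·7 + 5 = 19; 19−1 = 18
i=2: 18 = 2·7 + 4 (b=7); 7→8: 2·8 + 4 = 20; 20−1 = 19
i=3: 19 = 2·8 + 3 (b=8); 8→9: 2·9 + 3 = 21; 21−1 = 20

2·8 + 3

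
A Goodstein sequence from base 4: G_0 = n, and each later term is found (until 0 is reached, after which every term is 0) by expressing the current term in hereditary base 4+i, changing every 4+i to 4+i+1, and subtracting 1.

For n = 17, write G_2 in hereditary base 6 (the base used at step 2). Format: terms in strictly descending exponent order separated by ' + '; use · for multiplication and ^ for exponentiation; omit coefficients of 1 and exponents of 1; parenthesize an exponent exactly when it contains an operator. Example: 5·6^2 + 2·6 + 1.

(0) 17|_4 = 4^2 + 1 ↦ 5^2 + 1|_5 = 26 ⇒ 25
(1) 25|_5 = 5^2 ↦ 6^2|_6 = 36 ⇒ 35
(2) 35|_6 = 5·6 + 5 ↦ 5·7 + 5|_7 = 40 ⇒ 39

5·6 + 5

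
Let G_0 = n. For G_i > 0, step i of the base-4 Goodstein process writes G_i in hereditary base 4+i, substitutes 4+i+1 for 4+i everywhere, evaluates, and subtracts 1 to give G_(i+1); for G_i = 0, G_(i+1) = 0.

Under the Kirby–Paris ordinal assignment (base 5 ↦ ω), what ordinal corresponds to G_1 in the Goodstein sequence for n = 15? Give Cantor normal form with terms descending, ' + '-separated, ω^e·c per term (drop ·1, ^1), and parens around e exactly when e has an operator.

ω·3 + 2

[0] 15 ≡ 3·4 + 3 (base 4). Lift 5: 18. −1: 17.
[1] 17 ≡ 3·5 + 2 (base 5). Lift 6: 20. −1: 19.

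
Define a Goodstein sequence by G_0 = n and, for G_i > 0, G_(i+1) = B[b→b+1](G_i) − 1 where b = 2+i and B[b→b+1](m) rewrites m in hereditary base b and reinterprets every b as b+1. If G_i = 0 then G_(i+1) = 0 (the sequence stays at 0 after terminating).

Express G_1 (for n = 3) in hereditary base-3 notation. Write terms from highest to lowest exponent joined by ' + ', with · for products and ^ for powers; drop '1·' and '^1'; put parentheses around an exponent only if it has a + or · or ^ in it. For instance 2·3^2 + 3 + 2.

G_0 = 3. HB_2(3) = 2 + 1. Bump = 4. G_1 = 3.
G_1 = 3. HB_3(3) = 3. Bump = 4. G_2 = 3.

3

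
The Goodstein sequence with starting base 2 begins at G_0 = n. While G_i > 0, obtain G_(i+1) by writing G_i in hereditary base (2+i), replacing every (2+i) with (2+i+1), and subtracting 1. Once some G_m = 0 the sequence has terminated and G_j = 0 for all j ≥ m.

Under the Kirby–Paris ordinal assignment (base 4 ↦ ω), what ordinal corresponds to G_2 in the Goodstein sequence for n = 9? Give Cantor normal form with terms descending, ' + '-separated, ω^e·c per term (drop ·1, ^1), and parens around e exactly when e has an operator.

ω^ω·3 + ω^3·3 + ω^2·3 + ω·3 + 3

G_0=9  [base 2] 2^(2 + 1) + 1  →[2↦3]→  3^(3 + 1) + 1 = 82  −1 ⇒ G_1=81
G_1=81  [base 3] 3^(3 + 1)  →[3↦4]→  4^(4 + 1) = 1024  −1 ⇒ G_2=1023
G_2=1023  [base 4] 3·4^4 + 3·4^3 + 3·4^2 + 3·4 + 3  →[4↦5]→  3·5^5 + 3·5^3 + 3·5^2 + 3·5 + 3 = 9843  −1 ⇒ G_3=9842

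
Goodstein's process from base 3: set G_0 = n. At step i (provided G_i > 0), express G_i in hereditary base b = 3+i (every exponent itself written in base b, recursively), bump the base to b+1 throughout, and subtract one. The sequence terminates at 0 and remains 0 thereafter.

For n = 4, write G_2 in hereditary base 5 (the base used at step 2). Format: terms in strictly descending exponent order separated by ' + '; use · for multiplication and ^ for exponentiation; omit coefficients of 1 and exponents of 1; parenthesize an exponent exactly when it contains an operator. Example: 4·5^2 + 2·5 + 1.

i=0: 4 = 3 + 1 (b=3); 3→4: 4 + 1 = 5; 5−1 = 4
i=1: 4 = 4 (b=4); 4→5: 5 = 5; 5−1 = 4
i=2: 4 = 4 (b=5); 5→6: 4 = 4; 4−1 = 3

4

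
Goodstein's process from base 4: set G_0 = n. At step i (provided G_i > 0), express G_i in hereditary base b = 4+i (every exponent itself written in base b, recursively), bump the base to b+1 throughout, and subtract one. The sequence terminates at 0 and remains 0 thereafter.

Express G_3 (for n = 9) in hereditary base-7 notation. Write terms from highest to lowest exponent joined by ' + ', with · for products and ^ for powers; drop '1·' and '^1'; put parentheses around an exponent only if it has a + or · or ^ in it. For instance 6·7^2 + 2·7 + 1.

7 + 4

G_0 = 9. HB_4(9) = 2·4 + 1. Bump = 11. G_1 = 10.
G_1 = 10. HB_5(10) = 2·5. Bump = 12. G_2 = 11.
G_2 = 11. HB_6(11) = 6 + 5. Bump = 12. G_3 = 11.
G_3 = 11. HB_7(11) = 7 + 4. Bump = 12. G_4 = 11.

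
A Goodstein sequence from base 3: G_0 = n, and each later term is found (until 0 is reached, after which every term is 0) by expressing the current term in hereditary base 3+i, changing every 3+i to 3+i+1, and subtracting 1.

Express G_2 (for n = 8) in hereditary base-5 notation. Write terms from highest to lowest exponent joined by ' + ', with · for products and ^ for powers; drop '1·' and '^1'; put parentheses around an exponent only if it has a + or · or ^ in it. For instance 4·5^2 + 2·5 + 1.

[0] 8 ≡ 2·3 + 2 (base 3). Lift 4: 10. −1: 9.
[1] 9 ≡ 2·4 + 1 (base 4). Lift 5: 11. −1: 10.
[2] 10 ≡ 2·5 (base 5). Lift 6: 12. −1: 11.

2·5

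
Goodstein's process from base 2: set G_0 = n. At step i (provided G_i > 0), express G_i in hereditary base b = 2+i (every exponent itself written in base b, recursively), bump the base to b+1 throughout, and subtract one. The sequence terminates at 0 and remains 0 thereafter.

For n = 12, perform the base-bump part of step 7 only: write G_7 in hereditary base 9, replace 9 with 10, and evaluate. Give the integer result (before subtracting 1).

[0] 12 ≡ 2^(2 + 1) + 2^2 (base 2). Lift 3: 108. −1: 107.
[1] 107 ≡ 3^(3 + 1) + 2·3^2 + 2·3 + 2 (base 3). Lift 4: 1066. −1: 1065.
[2] 1065 ≡ 4^(4 + 1) + 2·4^2 + 2·4 + 1 (base 4). Lift 5: 15686. −1: 15685.
[3] 15685 ≡ 5^(5 + 1) + 2·5^2 + 2·5 (base 5). Lift 6: 280020. −1: 280019.
[4] 280019 ≡ 6^(6 + 1) + 2·6^2 + 6 + 5 (base 6). Lift 7: 5764911. −1: 5764910.
[5] 5764910 ≡ 7^(7 + 1) + 2·7^2 + 7 + 4 (base 7). Lift 8: 134217868. −1: 134217867.
[6] 134217867 ≡ 8^(8 + 1) + 2·8^2 + 8 + 3 (base 8). Lift 9: 3486784575. −1: 3486784574.
[7] 3486784574 ≡ 9^(9 + 1) + 2·9^2 + 9 + 2 (base 9). Lift 10: 100000000212. −1: 100000000211.

100000000212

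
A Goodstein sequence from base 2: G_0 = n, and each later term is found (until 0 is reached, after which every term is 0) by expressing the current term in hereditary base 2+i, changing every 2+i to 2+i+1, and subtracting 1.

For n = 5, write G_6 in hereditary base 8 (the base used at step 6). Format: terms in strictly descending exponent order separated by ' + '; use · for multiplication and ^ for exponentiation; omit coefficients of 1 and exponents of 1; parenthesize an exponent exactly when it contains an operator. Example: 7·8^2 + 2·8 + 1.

3·8^3 + 3·8^2 + 2·8 + 7

base 2: 5 = 2^2 + 1; at 3: 3^3 + 1 = 28; next = 27
base 3: 27 = 3^3; at 4: 4^4 = 256; next = 255
base 4: 255 = 3·4^3 + 3·4^2 + 3·4 + 3; at 5: 3·5^3 + 3·5^2 + 3·5 + 3 = 468; next = 467
base 5: 467 = 3·5^3 + 3·5^2 + 3·5 + 2; at 6: 3·6^3 + 3·6^2 + 3·6 + 2 = 776; next = 775
base 6: 775 = 3·6^3 + 3·6^2 + 3·6 + 1; at 7: 3·7^3 + 3·7^2 + 3·7 + 1 = 1198; next = 1197
base 7: 1197 = 3·7^3 + 3·7^2 + 3·7; at 8: 3·8^3 + 3·8^2 + 3·8 = 1752; next = 1751
base 8: 1751 = 3·8^3 + 3·8^2 + 2·8 + 7; at 9: 3·9^3 + 3·9^2 + 2·9 + 7 = 2455; next = 2454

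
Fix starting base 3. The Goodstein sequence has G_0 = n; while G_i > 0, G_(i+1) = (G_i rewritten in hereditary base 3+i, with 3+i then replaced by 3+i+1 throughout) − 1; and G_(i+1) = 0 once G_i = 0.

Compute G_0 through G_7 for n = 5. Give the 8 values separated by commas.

5, 5, 5, 5, 4, 3, 2, 1

G_0=5  [base 3] 3 + 2  →[3↦4]→  4 + 2 = 6  −1 ⇒ G_1=5
G_1=5  [base 4] 4 + 1  →[4↦5]→  5 + 1 = 6  −1 ⇒ G_2=5
G_2=5  [base 5] 5  →[5↦6]→  6 = 6  −1 ⇒ G_3=5
G_3=5  [base 6] 5  →[6↦7]→  5 = 5  −1 ⇒ G_4=4
G_4=4  [base 7] 4  →[7↦8]→  4 = 4  −1 ⇒ G_5=3
G_5=3  [base 8] 3  →[8↦9]→  3 = 3  −1 ⇒ G_6=2
G_6=2  [base 9] 2  →[9↦10]→  2 = 2  −1 ⇒ G_7=1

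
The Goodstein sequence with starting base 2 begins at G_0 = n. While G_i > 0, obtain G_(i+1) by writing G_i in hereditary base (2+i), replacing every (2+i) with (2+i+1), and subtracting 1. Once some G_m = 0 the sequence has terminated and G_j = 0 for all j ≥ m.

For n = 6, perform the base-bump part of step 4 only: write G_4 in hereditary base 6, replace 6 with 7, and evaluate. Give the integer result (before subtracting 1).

98040

[0] 6 ≡ 2^2 + 2 (base 2). Lift 3: 30. −1: 29.
[1] 29 ≡ 3^3 + 2 (base 3). Lift 4: 258. −1: 257.
[2] 257 ≡ 4^4 + 1 (base 4). Lift 5: 3126. −1: 3125.
[3] 3125 ≡ 5^5 (base 5). Lift 6: 46656. −1: 46655.
[4] 46655 ≡ 5·6^5 + 5·6^4 + 5·6^3 + 5·6^2 + 5·6 + 5 (base 6). Lift 7: 98040. −1: 98039.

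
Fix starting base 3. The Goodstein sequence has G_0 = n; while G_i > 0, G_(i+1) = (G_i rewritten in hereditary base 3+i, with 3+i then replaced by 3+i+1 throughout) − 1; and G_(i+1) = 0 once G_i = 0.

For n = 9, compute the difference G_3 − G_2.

2

[0] 9 ≡ 3^2 (base 3). Lift 4: 16. −1: 15.
[1] 15 ≡ 3·4 + 3 (base 4). Lift 5: 18. −1: 17.
[2] 17 ≡ 3·5 + 2 (base 5). Lift 6: 20. −1: 19.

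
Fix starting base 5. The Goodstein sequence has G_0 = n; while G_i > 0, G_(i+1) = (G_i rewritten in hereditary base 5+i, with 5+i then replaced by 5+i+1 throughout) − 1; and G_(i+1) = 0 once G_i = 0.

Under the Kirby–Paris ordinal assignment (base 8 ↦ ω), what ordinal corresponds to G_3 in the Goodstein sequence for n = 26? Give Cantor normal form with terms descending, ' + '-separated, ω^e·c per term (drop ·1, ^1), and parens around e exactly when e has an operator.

[0] 26 ≡ 5^2 + 1 (base 5). Lift 6: 37. −1: 36.
[1] 36 ≡ 6^2 (base 6). Lift 7: 49. −1: 48.
[2] 48 ≡ 6·7 + 6 (base 7). Lift 8: 54. −1: 53.
[3] 53 ≡ 6·8 + 5 (base 8). Lift 9: 59. −1: 58.

ω·6 + 5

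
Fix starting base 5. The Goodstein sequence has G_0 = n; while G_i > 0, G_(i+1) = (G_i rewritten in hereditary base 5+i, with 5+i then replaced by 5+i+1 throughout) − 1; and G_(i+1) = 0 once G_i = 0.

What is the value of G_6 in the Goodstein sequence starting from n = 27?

81

step 0: 27 = 5^2 + 2; sub 6 for 5: 6^2 + 2; = 38; G_1 = 38−1 = 37
step 1: 37 = 6^2 + 1; sub 7 for 6: 7^2 + 1; = 50; G_2 = 50−1 = 49
step 2: 49 = 7^2; sub 8 for 7: 8^2; = 64; G_3 = 64−1 = 63
step 3: 63 = 7·8 + 7; sub 9 for 8: 7·9 + 7; = 70; G_4 = 70−1 = 69
step 4: 69 = 7·9 + 6; sub 10 for 9: 7·10 + 6; = 76; G_5 = 76−1 = 75
step 5: 75 = 7·10 + 5; sub 11 for 10: 7·11 + 5; = 82; G_6 = 82−1 = 81
step 6: 81 = 7·11 + 4; sub 12 for 11: 7·12 + 4; = 88; G_7 = 88−1 = 87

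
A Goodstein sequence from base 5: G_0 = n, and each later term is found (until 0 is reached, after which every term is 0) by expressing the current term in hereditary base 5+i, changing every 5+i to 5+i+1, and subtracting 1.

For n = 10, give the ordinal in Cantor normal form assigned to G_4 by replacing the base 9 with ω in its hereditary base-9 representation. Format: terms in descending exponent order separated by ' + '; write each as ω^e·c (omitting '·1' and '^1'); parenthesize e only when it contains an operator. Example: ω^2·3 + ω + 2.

ω + 2

[0] 10 ≡ 2·5 (base 5). Lift 6: 12. −1: 11.
[1] 11 ≡ 6 + 5 (base 6). Lift 7: 12. −1: 11.
[2] 11 ≡ 7 + 4 (base 7). Lift 8: 12. −1: 11.
[3] 11 ≡ 8 + 3 (base 8). Lift 9: 12. −1: 11.
[4] 11 ≡ 9 + 2 (base 9). Lift 10: 12. −1: 11.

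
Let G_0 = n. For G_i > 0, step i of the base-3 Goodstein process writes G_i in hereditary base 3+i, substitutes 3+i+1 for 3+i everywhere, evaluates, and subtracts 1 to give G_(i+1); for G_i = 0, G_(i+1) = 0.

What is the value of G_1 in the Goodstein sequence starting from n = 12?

12 —HB3→ 3^2 + 3 —bump→ 4^2 + 4 = 20 —(−1)→ 19
19 —HB4→ 4^2 + 3 —bump→ 5^2 + 3 = 28 —(−1)→ 27

19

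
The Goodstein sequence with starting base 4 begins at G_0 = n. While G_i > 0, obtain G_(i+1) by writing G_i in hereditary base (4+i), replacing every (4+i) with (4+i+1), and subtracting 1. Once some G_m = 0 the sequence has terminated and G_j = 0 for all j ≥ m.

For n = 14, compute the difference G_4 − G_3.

1

step 0: 14 = 3·4 + 2; sub 5 for 4: 3·5 + 2; = 17; G_1 = 17−1 = 16
step 1: 16 = 3·5 + 1; sub 6 for 5: 3·6 + 1; = 19; G_2 = 19−1 = 18
step 2: 18 = 3·6; sub 7 for 6: 3·7; = 21; G_3 = 21−1 = 20
step 3: 20 = 2·7 + 6; sub 8 for 7: 2·8 + 6; = 22; G_4 = 22−1 = 21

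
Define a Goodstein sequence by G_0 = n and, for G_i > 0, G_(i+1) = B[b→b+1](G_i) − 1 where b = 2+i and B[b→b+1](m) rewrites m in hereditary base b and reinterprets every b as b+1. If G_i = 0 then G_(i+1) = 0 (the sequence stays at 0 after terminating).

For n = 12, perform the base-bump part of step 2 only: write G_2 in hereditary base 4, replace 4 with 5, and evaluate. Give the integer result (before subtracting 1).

[0] 12 ≡ 2^(2 + 1) + 2^2 (base 2). Lift 3: 108. −1: 107.
[1] 107 ≡ 3^(3 + 1) + 2·3^2 + 2·3 + 2 (base 3). Lift 4: 1066. −1: 1065.
[2] 1065 ≡ 4^(4 + 1) + 2·4^2 + 2·4 + 1 (base 4). Lift 5: 15686. −1: 15685.

15686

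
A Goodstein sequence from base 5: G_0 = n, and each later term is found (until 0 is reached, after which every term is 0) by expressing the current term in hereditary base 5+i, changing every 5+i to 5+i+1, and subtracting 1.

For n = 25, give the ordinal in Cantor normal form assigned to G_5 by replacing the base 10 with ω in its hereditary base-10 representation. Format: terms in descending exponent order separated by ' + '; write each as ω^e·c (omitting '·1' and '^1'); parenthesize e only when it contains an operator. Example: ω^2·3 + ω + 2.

[0] 25 ≡ 5^2 (base 5). Lift 6: 36. −1: 35.
[1] 35 ≡ 5·6 + 5 (base 6). Lift 7: 40. −1: 39.
[2] 39 ≡ 5·7 + 4 (base 7). Lift 8: 44. −1: 43.
[3] 43 ≡ 5·8 + 3 (base 8). Lift 9: 48. −1: 47.
[4] 47 ≡ 5·9 + 2 (base 9). Lift 10: 52. −1: 51.
[5] 51 ≡ 5·10 + 1 (base 10). Lift 11: 56. −1: 55.

ω·5 + 1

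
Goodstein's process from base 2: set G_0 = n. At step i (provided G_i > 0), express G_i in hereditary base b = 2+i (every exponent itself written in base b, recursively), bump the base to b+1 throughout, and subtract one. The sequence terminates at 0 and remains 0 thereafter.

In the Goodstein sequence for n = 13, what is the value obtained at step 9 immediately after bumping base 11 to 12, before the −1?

106993205384716

13 —HB2→ 2^(2 + 1) + 2^2 + 1 —bump→ 3^(3 + 1) + 3^3 + 1 = 109 —(−1)→ 108
108 —HB3→ 3^(3 + 1) + 3^3 —bump→ 4^(4 + 1) + 4^4 = 1280 —(−1)→ 1279
1279 —HB4→ 4^(4 + 1) + 3·4^3 + 3·4^2 + 3·4 + 3 —bump→ 5^(5 + 1) + 3·5^3 + 3·5^2 + 3·5 + 3 = 16093 —(−1)→ 16092
16092 —HB5→ 5^(5 + 1) + 3·5^3 + 3·5^2 + 3·5 + 2 —bump→ 6^(6 + 1) + 3·6^3 + 3·6^2 + 3·6 + 2 = 280712 —(−1)→ 280711
280711 —HB6→ 6^(6 + 1) + 3·6^3 + 3·6^2 + 3·6 + 1 —bump→ 7^(7 + 1) + 3·7^3 + 3·7^2 + 3·7 + 1 = 5765999 —(−1)→ 5765998
5765998 —HB7→ 7^(7 + 1) + 3·7^3 + 3·7^2 + 3·7 —bump→ 8^(8 + 1) + 3·8^3 + 3·8^2 + 3·8 = 134219480 —(−1)→ 134219479
134219479 —HB8→ 8^(8 + 1) + 3·8^3 + 3·8^2 + 2·8 + 7 —bump→ 9^(9 + 1) + 3·9^3 + 3·9^2 + 2·9 + 7 = 3486786856 —(−1)→ 3486786855
3486786855 —HB9→ 9^(9 + 1) + 3·9^3 + 3·9^2 + 2·9 + 6 —bump→ 10^(10 + 1) + 3·10^3 + 3·10^2 + 2·10 + 6 = 100000003326 —(−1)→ 100000003325
100000003325 —HB10→ 10^(10 + 1) + 3·10^3 + 3·10^2 + 2·10 + 5 —bump→ 11^(11 + 1) + 3·11^3 + 3·11^2 + 2·11 + 5 = 3138428381104 —(−1)→ 3138428381103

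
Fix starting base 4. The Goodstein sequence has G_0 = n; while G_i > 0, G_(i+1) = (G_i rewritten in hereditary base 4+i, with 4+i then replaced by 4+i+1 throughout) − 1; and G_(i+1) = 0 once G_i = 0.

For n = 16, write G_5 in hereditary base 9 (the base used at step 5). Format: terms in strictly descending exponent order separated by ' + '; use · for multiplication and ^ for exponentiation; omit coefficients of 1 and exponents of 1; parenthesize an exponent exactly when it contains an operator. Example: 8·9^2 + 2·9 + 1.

G_0 = 16. HB_4(16) = 4^2. Bump = 25. G_1 = 24.
G_1 = 24. HB_5(24) = 4·5 + 4. Bump = 28. G_2 = 27.
G_2 = 27. HB_6(27) = 4·6 + 3. Bump = 31. G_3 = 30.
G_3 = 30. HB_7(30) = 4·7 + 2. Bump = 34. G_4 = 33.
G_4 = 33. HB_8(33) = 4·8 + 1. Bump = 37. G_5 = 36.
G_5 = 36. HB_9(36) = 4·9. Bump = 40. G_6 = 39.

4·9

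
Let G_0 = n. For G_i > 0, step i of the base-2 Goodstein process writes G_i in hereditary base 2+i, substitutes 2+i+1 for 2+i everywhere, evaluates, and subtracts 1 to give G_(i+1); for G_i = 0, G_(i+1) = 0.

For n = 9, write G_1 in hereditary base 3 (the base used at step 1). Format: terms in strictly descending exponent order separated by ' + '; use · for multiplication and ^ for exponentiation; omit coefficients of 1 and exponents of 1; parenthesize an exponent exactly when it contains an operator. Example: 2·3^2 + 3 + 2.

step 0: 9 = 2^(2 + 1) + 1; sub 3 for 2: 3^(3 + 1) + 1; = 82; G_1 = 82−1 = 81
step 1: 81 = 3^(3 + 1); sub 4 for 3: 4^(4 + 1); = 1024; G_2 = 1024−1 = 1023

3^(3 + 1)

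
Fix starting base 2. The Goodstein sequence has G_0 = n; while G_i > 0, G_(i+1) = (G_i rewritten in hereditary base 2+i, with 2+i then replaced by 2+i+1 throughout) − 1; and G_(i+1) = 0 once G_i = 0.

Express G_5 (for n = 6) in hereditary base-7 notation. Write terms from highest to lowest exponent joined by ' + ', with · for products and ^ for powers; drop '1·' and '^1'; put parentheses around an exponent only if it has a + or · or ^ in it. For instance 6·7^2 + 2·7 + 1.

5·7^5 + 5·7^4 + 5·7^3 + 5·7^2 + 5·7 + 4

G_0=6  [base 2] 2^2 + 2  →[2↦3]→  3^3 + 3 = 30  −1 ⇒ G_1=29
G_1=29  [base 3] 3^3 + 2  →[3↦4]→  4^4 + 2 = 258  −1 ⇒ G_2=257
G_2=257  [base 4] 4^4 + 1  →[4↦5]→  5^5 + 1 = 3126  −1 ⇒ G_3=3125
G_3=3125  [base 5] 5^5  →[5↦6]→  6^6 = 46656  −1 ⇒ G_4=46655
G_4=46655  [base 6] 5·6^5 + 5·6^4 + 5·6^3 + 5·6^2 + 5·6 + 5  →[6↦7]→  5·7^5 + 5·7^4 + 5·7^3 + 5·7^2 + 5·7 + 5 = 98040  −1 ⇒ G_5=98039
G_5=98039  [base 7] 5·7^5 + 5·7^4 + 5·7^3 + 5·7^2 + 5·7 + 4  →[7↦8]→  5·8^5 + 5·8^4 + 5·8^3 + 5·8^2 + 5·8 + 4 = 187244  −1 ⇒ G_6=187243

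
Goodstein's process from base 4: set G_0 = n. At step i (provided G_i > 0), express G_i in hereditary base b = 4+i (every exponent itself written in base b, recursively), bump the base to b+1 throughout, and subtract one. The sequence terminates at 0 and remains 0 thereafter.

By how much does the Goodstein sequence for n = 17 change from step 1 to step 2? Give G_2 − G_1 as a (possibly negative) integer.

10

G_0 = 17. HB_4(17) = 4^2 + 1. Bump = 26. G_1 = 25.
G_1 = 25. HB_5(25) = 5^2. Bump = 36. G_2 = 35.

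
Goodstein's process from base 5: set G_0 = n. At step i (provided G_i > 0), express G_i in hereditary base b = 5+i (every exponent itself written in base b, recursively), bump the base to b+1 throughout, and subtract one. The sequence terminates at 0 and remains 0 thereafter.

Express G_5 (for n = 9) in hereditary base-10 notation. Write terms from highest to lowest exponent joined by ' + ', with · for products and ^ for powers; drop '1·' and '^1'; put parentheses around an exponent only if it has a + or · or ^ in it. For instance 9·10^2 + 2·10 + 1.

9

base 5: 9 = 5 + 4; at 6: 6 + 4 = 10; next = 9
base 6: 9 = 6 + 3; at 7: 7 + 3 = 10; next = 9
base 7: 9 = 7 + 2; at 8: 8 + 2 = 10; next = 9
base 8: 9 = 8 + 1; at 9: 9 + 1 = 10; next = 9
base 9: 9 = 9; at 10: 10 = 10; next = 9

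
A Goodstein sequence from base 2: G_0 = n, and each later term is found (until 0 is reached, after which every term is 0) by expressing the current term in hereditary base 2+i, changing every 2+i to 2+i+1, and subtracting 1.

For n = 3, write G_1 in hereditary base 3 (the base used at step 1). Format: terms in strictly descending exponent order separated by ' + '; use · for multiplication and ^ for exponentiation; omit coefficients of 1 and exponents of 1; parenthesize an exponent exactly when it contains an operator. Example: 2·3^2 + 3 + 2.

i=0: 3 = 2 + 1 (b=2); 2→3: 3 + 1 = 4; 4−1 = 3
i=1: 3 = 3 (b=3); 3→4: 4 = 4; 4−1 = 3

3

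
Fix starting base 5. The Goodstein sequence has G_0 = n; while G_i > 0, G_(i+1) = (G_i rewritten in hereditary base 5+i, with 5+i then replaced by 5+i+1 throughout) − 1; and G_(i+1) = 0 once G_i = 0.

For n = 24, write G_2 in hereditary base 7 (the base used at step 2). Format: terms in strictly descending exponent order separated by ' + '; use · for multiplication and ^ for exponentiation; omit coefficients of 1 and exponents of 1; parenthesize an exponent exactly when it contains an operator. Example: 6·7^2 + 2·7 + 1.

4·7 + 2

base 5: 24 = 4·5 + 4; at 6: 4·6 + 4 = 28; next = 27
base 6: 27 = 4·6 + 3; at 7: 4·7 + 3 = 31; next = 30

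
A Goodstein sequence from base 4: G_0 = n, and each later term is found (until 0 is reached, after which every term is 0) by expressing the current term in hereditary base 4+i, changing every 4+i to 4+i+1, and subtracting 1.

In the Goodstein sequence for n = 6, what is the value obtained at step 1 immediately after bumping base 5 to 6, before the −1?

7

6 —HB4→ 4 + 2 —bump→ 5 + 2 = 7 —(−1)→ 6
6 —HB5→ 5 + 1 —bump→ 6 + 1 = 7 —(−1)→ 6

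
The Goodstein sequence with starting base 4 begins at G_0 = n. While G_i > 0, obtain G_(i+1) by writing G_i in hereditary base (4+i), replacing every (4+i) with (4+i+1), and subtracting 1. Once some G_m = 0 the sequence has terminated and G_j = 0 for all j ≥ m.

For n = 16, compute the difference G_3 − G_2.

3

(0) 16|_4 = 4^2 ↦ 5^2|_5 = 25 ⇒ 24
(1) 24|_5 = 4·5 + 4 ↦ 4·6 + 4|_6 = 28 ⇒ 27
(2) 27|_6 = 4·6 + 3 ↦ 4·7 + 3|_7 = 31 ⇒ 30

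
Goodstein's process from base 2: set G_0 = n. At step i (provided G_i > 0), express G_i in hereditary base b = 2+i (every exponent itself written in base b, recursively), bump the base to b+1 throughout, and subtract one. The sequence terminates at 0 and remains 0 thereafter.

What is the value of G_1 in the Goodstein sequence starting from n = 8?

base 2: 8 = 2^(2 + 1); at 3: 3^(3 + 1) = 81; next = 80
base 3: 80 = 2·3^3 + 2·3^2 + 2·3 + 2; at 4: 2·4^4 + 2·4^2 + 2·4 + 2 = 554; next = 553

80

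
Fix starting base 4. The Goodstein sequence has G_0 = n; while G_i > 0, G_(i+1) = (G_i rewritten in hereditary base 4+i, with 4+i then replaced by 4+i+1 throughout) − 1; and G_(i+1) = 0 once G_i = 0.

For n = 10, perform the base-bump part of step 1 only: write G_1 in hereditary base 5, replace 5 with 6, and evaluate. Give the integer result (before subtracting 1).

base 4: 10 = 2·4 + 2; at 5: 2·5 + 2 = 12; next = 11
base 5: 11 = 2·5 + 1; at 6: 2·6 + 1 = 13; next = 12

13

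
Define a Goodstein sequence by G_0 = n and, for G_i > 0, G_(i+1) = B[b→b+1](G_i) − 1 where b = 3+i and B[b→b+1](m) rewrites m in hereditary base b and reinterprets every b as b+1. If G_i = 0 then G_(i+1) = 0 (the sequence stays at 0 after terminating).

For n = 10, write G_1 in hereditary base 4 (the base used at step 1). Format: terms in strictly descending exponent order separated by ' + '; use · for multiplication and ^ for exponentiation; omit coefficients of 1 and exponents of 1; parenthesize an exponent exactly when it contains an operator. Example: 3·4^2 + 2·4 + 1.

4^2

G_0=10  [base 3] 3^2 + 1  →[3↦4]→  4^2 + 1 = 17  −1 ⇒ G_1=16
G_1=16  [base 4] 4^2  →[4↦5]→  5^2 = 25  −1 ⇒ G_2=24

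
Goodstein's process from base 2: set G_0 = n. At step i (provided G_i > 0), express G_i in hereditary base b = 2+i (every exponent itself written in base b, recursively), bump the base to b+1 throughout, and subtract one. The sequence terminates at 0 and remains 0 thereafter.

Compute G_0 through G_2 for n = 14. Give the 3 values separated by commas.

14, 110, 1281

G_0 = 14. HB_2(14) = 2^(2 + 1) + 2^2 + 2. Bump = 111. G_1 = 110.
G_1 = 110. HB_3(110) = 3^(3 + 1) + 3^3 + 2. Bump = 1282. G_2 = 1281.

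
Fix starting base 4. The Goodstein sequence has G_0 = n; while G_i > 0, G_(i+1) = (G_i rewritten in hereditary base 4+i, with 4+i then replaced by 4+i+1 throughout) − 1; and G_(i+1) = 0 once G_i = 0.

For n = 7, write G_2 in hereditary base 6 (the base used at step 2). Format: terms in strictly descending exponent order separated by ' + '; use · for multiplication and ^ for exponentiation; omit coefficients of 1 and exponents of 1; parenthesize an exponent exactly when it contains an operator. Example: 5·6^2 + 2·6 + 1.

6 + 1

G_0 = 7. HB_4(7) = 4 + 3. Bump = 8. G_1 = 7.
G_1 = 7. HB_5(7) = 5 + 2. Bump = 8. G_2 = 7.
G_2 = 7. HB_6(7) = 6 + 1. Bump = 8. G_3 = 7.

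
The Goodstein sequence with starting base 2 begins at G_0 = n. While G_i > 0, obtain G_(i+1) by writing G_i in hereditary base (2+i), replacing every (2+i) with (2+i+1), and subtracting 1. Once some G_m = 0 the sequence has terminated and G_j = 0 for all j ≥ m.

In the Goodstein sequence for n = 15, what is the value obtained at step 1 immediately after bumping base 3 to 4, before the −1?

1284

step 0: 15 = 2^(2 + 1) + 2^2 + 2 + 1; sub 3 for 2: 3^(3 + 1) + 3^3 + 3 + 1; = 112; G_1 = 112−1 = 111
step 1: 111 = 3^(3 + 1) + 3^3 + 3; sub 4 for 3: 4^(4 + 1) + 4^4 + 4; = 1284; G_2 = 1284−1 = 1283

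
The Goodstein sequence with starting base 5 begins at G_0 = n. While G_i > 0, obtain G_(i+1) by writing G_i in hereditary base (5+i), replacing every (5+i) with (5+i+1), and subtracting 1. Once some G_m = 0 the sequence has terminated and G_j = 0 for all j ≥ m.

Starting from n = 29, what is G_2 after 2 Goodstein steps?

51

(0) 29|_5 = 5^2 + 4 ↦ 6^2 + 4|_6 = 40 ⇒ 39
(1) 39|_6 = 6^2 + 3 ↦ 7^2 + 3|_7 = 52 ⇒ 51
(2) 51|_7 = 7^2 + 2 ↦ 8^2 + 2|_8 = 66 ⇒ 65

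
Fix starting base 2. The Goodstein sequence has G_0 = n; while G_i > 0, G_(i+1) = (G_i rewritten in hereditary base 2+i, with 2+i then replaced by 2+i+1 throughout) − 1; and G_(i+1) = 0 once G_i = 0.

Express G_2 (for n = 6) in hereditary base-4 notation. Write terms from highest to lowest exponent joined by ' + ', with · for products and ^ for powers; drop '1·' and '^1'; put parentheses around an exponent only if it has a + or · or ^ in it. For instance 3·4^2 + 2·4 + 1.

4^4 + 1

G_0 = 6. HB_2(6) = 2^2 + 2. Bump = 30. G_1 = 29.
G_1 = 29. HB_3(29) = 3^3 + 2. Bump = 258. G_2 = 257.
G_2 = 257. HB_4(257) = 4^4 + 1. Bump = 3126. G_3 = 3125.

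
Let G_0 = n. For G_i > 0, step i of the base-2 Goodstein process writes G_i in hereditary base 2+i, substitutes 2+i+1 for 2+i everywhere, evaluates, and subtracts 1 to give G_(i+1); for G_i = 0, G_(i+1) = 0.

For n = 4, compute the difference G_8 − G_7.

38

G_0=4  [base 2] 2^2  →[2↦3]→  3^3 = 27  −1 ⇒ G_1=26
G_1=26  [base 3] 2·3^2 + 2·3 + 2  →[3↦4]→  2·4^2 + 2·4 + 2 = 42  −1 ⇒ G_2=41
G_2=41  [base 4] 2·4^2 + 2·4 + 1  →[4↦5]→  2·5^2 + 2·5 + 1 = 61  −1 ⇒ G_3=60
G_3=60  [base 5] 2·5^2 + 2·5  →[5↦6]→  2·6^2 + 2·6 = 84  −1 ⇒ G_4=83
G_4=83  [base 6] 2·6^2 + 6 + 5  →[6↦7]→  2·7^2 + 7 + 5 = 110  −1 ⇒ G_5=109
G_5=109  [base 7] 2·7^2 + 7 + 4  →[7↦8]→  2·8^2 + 8 + 4 = 140  −1 ⇒ G_6=139
G_6=139  [base 8] 2·8^2 + 8 + 3  →[8↦9]→  2·9^2 + 9 + 3 = 174  −1 ⇒ G_7=173
G_7=173  [base 9] 2·9^2 + 9 + 2  →[9↦10]→  2·10^2 + 10 + 2 = 212  −1 ⇒ G_8=211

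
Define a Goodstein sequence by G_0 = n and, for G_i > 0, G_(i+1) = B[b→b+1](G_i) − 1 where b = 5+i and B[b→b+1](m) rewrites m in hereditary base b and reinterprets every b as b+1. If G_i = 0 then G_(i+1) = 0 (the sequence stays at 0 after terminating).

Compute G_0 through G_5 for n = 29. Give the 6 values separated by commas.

29, 39, 51, 65, 81, 99

base 5: 29 = 5^2 + 4; at 6: 6^2 + 4 = 40; next = 39
base 6: 39 = 6^2 + 3; at 7: 7^2 + 3 = 52; next = 51
base 7: 51 = 7^2 + 2; at 8: 8^2 + 2 = 66; next = 65
base 8: 65 = 8^2 + 1; at 9: 9^2 + 1 = 82; next = 81
base 9: 81 = 9^2; at 10: 10^2 = 100; next = 99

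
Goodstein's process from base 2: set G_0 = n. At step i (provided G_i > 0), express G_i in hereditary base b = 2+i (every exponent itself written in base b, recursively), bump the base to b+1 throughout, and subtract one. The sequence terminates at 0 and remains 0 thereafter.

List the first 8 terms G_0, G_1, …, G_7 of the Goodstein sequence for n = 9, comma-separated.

9, 81, 1023, 9842, 140743, 2471826, 50333399, 1162263921

[0] 9 ≡ 2^(2 + 1) + 1 (base 2). Lift 3: 82. −1: 81.
[1] 81 ≡ 3^(3 + 1) (base 3). Lift 4: 1024. −1: 1023.
[2] 1023 ≡ 3·4^4 + 3·4^3 + 3·4^2 + 3·4 + 3 (base 4). Lift 5: 9843. −1: 9842.
[3] 9842 ≡ 3·5^5 + 3·5^3 + 3·5^2 + 3·5 + 2 (base 5). Lift 6: 140744. −1: 140743.
[4] 140743 ≡ 3·6^6 + 3·6^3 + 3·6^2 + 3·6 + 1 (base 6). Lift 7: 2471827. −1: 2471826.
[5] 2471826 ≡ 3·7^7 + 3·7^3 + 3·7^2 + 3·7 (base 7). Lift 8: 50333400. −1: 50333399.
[6] 50333399 ≡ 3·8^8 + 3·8^3 + 3·8^2 + 2·8 + 7 (base 8). Lift 9: 1162263922. −1: 1162263921.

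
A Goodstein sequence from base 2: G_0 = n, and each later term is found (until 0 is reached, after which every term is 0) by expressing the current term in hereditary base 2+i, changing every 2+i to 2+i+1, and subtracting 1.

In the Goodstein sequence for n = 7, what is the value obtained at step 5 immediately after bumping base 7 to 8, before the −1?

16777216

7 —HB2→ 2^2 + 2 + 1 —bump→ 3^3 + 3 + 1 = 31 —(−1)→ 30
30 —HB3→ 3^3 + 3 —bump→ 4^4 + 4 = 260 —(−1)→ 259
259 —HB4→ 4^4 + 3 —bump→ 5^5 + 3 = 3128 —(−1)→ 3127
3127 —HB5→ 5^5 + 2 —bump→ 6^6 + 2 = 46658 —(−1)→ 46657
46657 —HB6→ 6^6 + 1 —bump→ 7^7 + 1 = 823544 —(−1)→ 823543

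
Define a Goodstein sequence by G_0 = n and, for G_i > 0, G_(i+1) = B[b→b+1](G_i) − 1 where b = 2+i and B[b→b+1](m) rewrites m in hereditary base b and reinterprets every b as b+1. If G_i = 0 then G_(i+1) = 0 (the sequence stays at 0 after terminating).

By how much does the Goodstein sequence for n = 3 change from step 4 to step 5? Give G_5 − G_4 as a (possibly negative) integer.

i=0: 3 = 2 + 1 (b=2); 2→3: 3 + 1 = 4; 4−1 = 3
i=1: 3 = 3 (b=3); 3→4: 4 = 4; 4−1 = 3
i=2: 3 = 3 (b=4); 4→5: 3 = 3; 3−1 = 2
i=3: 2 = 2 (b=5); 5→6: 2 = 2; 2−1 = 1
i=4: 1 = 1 (b=6); 6→7: 1 = 1; 1−1 = 0

-1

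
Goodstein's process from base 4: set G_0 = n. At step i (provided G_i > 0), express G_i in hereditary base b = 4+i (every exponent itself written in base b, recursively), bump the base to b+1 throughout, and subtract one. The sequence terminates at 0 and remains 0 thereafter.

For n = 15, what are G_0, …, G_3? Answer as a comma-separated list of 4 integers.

G_0=15  [base 4] 3·4 + 3  →[4↦5]→  3·5 + 3 = 18  −1 ⇒ G_1=17
G_1=17  [base 5] 3·5 + 2  →[5↦6]→  3·6 + 2 = 20  −1 ⇒ G_2=19
G_2=19  [base 6] 3·6 + 1  →[6↦7]→  3·7 + 1 = 22  −1 ⇒ G_3=21

15, 17, 19, 21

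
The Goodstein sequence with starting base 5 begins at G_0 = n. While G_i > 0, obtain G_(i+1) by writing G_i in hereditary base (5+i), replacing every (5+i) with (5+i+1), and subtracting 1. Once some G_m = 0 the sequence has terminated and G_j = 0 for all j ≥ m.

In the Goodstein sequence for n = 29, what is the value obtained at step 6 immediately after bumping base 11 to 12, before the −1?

116

base 5: 29 = 5^2 + 4; at 6: 6^2 + 4 = 40; next = 39
base 6: 39 = 6^2 + 3; at 7: 7^2 + 3 = 52; next = 51
base 7: 51 = 7^2 + 2; at 8: 8^2 + 2 = 66; next = 65
base 8: 65 = 8^2 + 1; at 9: 9^2 + 1 = 82; next = 81
base 9: 81 = 9^2; at 10: 10^2 = 100; next = 99
base 10: 99 = 9·10 + 9; at 11: 9·11 + 9 = 108; next = 107
base 11: 107 = 9·11 + 8; at 12: 9·12 + 8 = 116; next = 115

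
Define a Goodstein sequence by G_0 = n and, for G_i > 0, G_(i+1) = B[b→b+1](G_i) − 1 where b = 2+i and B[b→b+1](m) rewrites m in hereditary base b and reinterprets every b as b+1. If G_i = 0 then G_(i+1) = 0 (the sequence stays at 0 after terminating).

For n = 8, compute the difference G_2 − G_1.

G_0 = 8. HB_2(8) = 2^(2 + 1). Bump = 81. G_1 = 80.
G_1 = 80. HB_3(80) = 2·3^3 + 2·3^2 + 2·3 + 2. Bump = 554. G_2 = 553.

473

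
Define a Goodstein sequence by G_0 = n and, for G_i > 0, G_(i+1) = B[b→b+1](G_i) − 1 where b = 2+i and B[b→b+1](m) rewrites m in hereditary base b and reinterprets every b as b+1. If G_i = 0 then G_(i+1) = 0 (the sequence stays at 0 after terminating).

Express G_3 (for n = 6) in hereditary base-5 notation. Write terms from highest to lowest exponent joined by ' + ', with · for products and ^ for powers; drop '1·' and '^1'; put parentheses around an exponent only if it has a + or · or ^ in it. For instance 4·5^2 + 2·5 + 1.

5^5

G_0 = 6. HB_2(6) = 2^2 + 2. Bump = 30. G_1 = 29.
G_1 = 29. HB_3(29) = 3^3 + 2. Bump = 258. G_2 = 257.
G_2 = 257. HB_4(257) = 4^4 + 1. Bump = 3126. G_3 = 3125.
G_3 = 3125. HB_5(3125) = 5^5. Bump = 46656. G_4 = 46655.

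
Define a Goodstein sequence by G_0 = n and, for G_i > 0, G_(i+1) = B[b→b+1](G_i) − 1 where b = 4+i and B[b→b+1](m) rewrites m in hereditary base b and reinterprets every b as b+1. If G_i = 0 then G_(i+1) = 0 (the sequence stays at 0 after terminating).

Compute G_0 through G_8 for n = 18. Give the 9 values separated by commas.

18, 26, 36, 48, 53, 58, 63, 68, 73

[0] 18 ≡ 4^2 + 2 (base 4). Lift 5: 27. −1: 26.
[1] 26 ≡ 5^2 + 1 (base 5). Lift 6: 37. −1: 36.
[2] 36 ≡ 6^2 (base 6). Lift 7: 49. −1: 48.
[3] 48 ≡ 6·7 + 6 (base 7). Lift 8: 54. −1: 53.
[4] 53 ≡ 6·8 + 5 (base 8). Lift 9: 59. −1: 58.
[5] 58 ≡ 6·9 + 4 (base 9). Lift 10: 64. −1: 63.
[6] 63 ≡ 6·10 + 3 (base 10). Lift 11: 69. −1: 68.
[7] 68 ≡ 6·11 + 2 (base 11). Lift 12: 74. −1: 73.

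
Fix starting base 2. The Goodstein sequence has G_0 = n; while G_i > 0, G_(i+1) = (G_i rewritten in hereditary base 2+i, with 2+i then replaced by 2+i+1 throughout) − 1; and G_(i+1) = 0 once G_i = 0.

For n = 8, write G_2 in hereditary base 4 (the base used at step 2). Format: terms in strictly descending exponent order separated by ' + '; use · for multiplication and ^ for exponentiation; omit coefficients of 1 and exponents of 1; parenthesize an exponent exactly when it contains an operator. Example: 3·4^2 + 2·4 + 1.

2·4^4 + 2·4^2 + 2·4 + 1

step 0: 8 = 2^(2 + 1); sub 3 for 2: 3^(3 + 1); = 81; G_1 = 81−1 = 80
step 1: 80 = 2·3^3 + 2·3^2 + 2·3 + 2; sub 4 for 3: 2·4^4 + 2·4^2 + 2·4 + 2; = 554; G_2 = 554−1 = 553
step 2: 553 = 2·4^4 + 2·4^2 + 2·4 + 1; sub 5 for 4: 2·5^5 + 2·5^2 + 2·5 + 1; = 6311; G_3 = 6311−1 = 6310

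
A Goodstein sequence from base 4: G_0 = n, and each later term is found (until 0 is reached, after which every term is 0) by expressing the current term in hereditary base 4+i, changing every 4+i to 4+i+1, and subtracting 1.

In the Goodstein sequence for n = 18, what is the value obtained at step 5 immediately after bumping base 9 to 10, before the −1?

[0] 18 ≡ 4^2 + 2 (base 4). Lift 5: 27. −1: 26.
[1] 26 ≡ 5^2 + 1 (base 5). Lift 6: 37. −1: 36.
[2] 36 ≡ 6^2 (base 6). Lift 7: 49. −1: 48.
[3] 48 ≡ 6·7 + 6 (base 7). Lift 8: 54. −1: 53.
[4] 53 ≡ 6·8 + 5 (base 8). Lift 9: 59. −1: 58.
[5] 58 ≡ 6·9 + 4 (base 9). Lift 10: 64. −1: 63.

64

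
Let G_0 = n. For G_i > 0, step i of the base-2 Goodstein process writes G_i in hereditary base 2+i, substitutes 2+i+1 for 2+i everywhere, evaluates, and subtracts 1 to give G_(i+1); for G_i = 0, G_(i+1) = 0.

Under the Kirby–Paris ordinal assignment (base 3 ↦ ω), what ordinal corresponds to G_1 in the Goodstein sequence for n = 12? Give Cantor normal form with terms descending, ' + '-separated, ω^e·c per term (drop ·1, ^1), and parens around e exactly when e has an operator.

base 2: 12 = 2^(2 + 1) + 2^2; at 3: 3^(3 + 1) + 3^3 = 108; next = 107
base 3: 107 = 3^(3 + 1) + 2·3^2 + 2·3 + 2; at 4: 4^(4 + 1) + 2·4^2 + 2·4 + 2 = 1066; next = 1065

ω^(ω + 1) + ω^2·2 + ω·2 + 2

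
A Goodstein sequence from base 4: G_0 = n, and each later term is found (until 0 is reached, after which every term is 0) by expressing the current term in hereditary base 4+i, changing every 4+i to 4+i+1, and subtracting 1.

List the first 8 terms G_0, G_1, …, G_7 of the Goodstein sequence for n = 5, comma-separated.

5 —HB4→ 4 + 1 —bump→ 5 + 1 = 6 —(−1)→ 5
5 —HB5→ 5 —bump→ 6 = 6 —(−1)→ 5
5 —HB6→ 5 —bump→ 5 = 5 —(−1)→ 4
4 —HB7→ 4 —bump→ 4 = 4 —(−1)→ 3
3 —HB8→ 3 —bump→ 3 = 3 —(−1)→ 2
2 —HB9→ 2 —bump→ 2 = 2 —(−1)→ 1
1 —HB10→ 1 —bump→ 1 = 1 —(−1)→ 0

5, 5, 5, 4, 3, 2, 1, 0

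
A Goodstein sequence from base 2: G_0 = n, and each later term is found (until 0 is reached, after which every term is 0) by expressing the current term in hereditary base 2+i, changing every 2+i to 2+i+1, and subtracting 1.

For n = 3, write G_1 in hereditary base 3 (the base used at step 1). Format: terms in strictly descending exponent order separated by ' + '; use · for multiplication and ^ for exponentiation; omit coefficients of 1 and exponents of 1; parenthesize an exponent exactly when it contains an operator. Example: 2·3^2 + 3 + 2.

step 0: 3 = 2 + 1; sub 3 for 2: 3 + 1; = 4; G_1 = 4−1 = 3
step 1: 3 = 3; sub 4 for 3: 4; = 4; G_2 = 4−1 = 3

3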